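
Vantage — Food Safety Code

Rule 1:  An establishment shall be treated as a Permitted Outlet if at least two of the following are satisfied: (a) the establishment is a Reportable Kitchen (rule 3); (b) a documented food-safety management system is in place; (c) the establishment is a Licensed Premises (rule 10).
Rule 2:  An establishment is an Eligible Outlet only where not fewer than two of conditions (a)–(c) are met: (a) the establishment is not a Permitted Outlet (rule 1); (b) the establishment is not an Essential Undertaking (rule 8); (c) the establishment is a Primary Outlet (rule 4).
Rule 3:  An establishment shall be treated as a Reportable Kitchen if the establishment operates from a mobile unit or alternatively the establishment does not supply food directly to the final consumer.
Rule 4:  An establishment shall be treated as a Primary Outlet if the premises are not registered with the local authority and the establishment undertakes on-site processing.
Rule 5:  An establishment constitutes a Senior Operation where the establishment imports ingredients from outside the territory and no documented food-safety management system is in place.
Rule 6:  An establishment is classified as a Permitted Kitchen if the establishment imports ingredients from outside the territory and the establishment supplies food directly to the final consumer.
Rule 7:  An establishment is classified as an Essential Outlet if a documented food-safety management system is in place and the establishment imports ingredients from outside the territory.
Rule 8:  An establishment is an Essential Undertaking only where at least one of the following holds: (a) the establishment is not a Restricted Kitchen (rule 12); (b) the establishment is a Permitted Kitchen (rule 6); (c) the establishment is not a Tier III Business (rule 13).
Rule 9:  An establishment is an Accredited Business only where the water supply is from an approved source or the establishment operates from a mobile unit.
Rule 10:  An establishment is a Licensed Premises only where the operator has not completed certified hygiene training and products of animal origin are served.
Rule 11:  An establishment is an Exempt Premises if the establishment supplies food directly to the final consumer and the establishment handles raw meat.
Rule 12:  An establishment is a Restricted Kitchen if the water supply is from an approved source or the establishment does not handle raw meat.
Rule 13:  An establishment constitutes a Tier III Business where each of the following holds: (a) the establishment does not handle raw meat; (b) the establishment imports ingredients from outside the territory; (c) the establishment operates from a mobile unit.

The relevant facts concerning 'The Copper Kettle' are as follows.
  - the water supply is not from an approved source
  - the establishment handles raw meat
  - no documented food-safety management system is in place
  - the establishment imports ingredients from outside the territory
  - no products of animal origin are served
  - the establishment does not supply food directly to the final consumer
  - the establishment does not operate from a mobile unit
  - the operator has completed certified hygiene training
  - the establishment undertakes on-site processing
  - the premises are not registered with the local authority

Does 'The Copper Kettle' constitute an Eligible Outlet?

Yes

Under rule 3: the establishment operates from a mobile unit? no; or the establishment does not supply food directly to the final consumer? yes. So the establishment is a Reportable Kitchen.
Under rule 10: the operator has not completed certified hygiene training? no; and products of animal origin are served? no. So the establishment is not a Licensed Premises.
Under rule 1: Reportable Kitchen (rule 3)? yes; a documented food-safety management system is in place? no; Licensed Premises (rule 10)? no — 1 of 3 hold (need ≥2) → not satisfied.
Under rule 12: the water supply is from an approved source? no; or the establishment does not handle raw meat? no. So the establishment is not a Restricted Kitchen.
Under rule 6: the establishment imports ingredients from outside the territory? yes; and the establishment supplies food directly to the final consumer? no. So the establishment is not a Permitted Kitchen.
Under rule 13: the establishment does not handle raw meat? no; and the establishment imports ingredients from outside the territory? yes; and the establishment operates from a mobile unit? no. So the establishment is not a Tier III Business.
Under rule 8: not a Restricted Kitchen (rule 12)? yes; or Permitted Kitchen (rule 6)? no; or not a Tier III Business (rule 13)? yes. So the establishment is an Essential Undertaking.
Under rule 4: the premises are not registered with the local authority? yes; and the establishment undertakes on-site processing? yes. So the establishment is a Primary Outlet.
Under rule 2: not a Permitted Outlet (rule 1)? yes; not an Essential Undertaking (rule 8)? no; Primary Outlet (rule 4)? yes — 2 of 3 hold (need ≥2) → satisfied.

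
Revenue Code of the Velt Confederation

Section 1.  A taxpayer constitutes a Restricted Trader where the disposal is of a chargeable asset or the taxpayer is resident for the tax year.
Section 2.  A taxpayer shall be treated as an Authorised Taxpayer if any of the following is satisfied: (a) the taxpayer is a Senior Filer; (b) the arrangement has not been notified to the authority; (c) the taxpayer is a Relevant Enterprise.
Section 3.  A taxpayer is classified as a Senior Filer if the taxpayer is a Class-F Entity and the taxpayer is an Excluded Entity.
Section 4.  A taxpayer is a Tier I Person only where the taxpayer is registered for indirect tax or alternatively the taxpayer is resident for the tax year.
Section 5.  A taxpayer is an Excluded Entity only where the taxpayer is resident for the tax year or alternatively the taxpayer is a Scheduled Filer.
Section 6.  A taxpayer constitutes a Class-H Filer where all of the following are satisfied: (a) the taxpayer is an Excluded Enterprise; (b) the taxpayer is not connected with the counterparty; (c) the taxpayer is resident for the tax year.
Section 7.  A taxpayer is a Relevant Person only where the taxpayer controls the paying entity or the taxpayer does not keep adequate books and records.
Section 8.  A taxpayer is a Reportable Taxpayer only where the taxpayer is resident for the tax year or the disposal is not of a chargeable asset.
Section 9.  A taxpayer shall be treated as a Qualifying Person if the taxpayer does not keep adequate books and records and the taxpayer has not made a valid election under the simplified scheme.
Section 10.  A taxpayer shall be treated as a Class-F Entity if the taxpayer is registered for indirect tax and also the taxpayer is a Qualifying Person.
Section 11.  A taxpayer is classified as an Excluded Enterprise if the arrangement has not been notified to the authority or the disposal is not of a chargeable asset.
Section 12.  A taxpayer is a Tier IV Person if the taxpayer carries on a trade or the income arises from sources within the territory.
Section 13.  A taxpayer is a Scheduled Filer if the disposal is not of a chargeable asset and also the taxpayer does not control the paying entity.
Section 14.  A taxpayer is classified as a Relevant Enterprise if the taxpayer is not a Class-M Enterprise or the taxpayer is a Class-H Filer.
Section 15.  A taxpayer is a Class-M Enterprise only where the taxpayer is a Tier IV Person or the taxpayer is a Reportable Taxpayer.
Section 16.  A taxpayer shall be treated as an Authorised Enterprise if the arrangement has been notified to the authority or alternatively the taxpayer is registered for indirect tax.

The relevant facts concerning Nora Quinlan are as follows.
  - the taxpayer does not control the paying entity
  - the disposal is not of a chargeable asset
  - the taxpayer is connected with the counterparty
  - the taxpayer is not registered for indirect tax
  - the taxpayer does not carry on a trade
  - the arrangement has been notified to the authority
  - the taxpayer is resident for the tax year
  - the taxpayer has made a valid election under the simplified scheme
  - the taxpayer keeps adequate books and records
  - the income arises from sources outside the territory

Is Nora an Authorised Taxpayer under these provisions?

section 9 — Qualifying Person: [the taxpayer does not keep adequate books and records? no] AND [the taxpayer has not made a valid election under the simplified scheme? no] → not satisfied.
section 10 — Class-F Entity: [the taxpayer is registered for indirect tax? no] AND [Qualifying Person (section 9)? no] → not satisfied.
section 13 — Scheduled Filer: [the disposal is not of a chargeable asset? yes] AND [the taxpayer does not control the paying entity? yes] → satisfied.
section 5 — Excluded Entity: [the taxpayer is resident for the tax year? yes] OR [Scheduled Filer (section 13)? yes] → satisfied.
section 3 — Senior Filer: [Class-F Entity (section 10)? no] AND [Excluded Entity (section 5)? yes] → not satisfied.
section 12 — Tier IV Person: [the taxpayer carries on a trade? no] OR [the income arises from sources within the territory? no] → not satisfied.
section 8 — Reportable Taxpayer: [the taxpayer is resident for the tax year? yes] OR [the disposal is not of a chargeable asset? yes] → satisfied.
section 15 — Class-M Enterprise: [Tier IV Person (section 12)? no] OR [Reportable Taxpayer (section 8)? yes] → satisfied.
section 11 — Excluded Enterprise: [the arrangement has not been notified to the authority? no] OR [the disposal is not of a chargeable asset? yes] → satisfied.
section 6 — Class-H Filer: [Excluded Enterprise (section 11)? yes] AND [the taxpayer is not connected with the counterparty? no] AND [the taxpayer is resident for the tax year? yes] → not satisfied.
section 14 — Relevant Enterprise: [not a Class-M Enterprise (section 15)? no] OR [Class-H Filer (section 6)? no] → not satisfied.
section 2 — Authorised Taxpayer: [Senior Filer (section 3)? no] OR [the arrangement has not been notified to the authority? no] OR [Relevant Enterprise (section 14)? no] → not satisfied.

No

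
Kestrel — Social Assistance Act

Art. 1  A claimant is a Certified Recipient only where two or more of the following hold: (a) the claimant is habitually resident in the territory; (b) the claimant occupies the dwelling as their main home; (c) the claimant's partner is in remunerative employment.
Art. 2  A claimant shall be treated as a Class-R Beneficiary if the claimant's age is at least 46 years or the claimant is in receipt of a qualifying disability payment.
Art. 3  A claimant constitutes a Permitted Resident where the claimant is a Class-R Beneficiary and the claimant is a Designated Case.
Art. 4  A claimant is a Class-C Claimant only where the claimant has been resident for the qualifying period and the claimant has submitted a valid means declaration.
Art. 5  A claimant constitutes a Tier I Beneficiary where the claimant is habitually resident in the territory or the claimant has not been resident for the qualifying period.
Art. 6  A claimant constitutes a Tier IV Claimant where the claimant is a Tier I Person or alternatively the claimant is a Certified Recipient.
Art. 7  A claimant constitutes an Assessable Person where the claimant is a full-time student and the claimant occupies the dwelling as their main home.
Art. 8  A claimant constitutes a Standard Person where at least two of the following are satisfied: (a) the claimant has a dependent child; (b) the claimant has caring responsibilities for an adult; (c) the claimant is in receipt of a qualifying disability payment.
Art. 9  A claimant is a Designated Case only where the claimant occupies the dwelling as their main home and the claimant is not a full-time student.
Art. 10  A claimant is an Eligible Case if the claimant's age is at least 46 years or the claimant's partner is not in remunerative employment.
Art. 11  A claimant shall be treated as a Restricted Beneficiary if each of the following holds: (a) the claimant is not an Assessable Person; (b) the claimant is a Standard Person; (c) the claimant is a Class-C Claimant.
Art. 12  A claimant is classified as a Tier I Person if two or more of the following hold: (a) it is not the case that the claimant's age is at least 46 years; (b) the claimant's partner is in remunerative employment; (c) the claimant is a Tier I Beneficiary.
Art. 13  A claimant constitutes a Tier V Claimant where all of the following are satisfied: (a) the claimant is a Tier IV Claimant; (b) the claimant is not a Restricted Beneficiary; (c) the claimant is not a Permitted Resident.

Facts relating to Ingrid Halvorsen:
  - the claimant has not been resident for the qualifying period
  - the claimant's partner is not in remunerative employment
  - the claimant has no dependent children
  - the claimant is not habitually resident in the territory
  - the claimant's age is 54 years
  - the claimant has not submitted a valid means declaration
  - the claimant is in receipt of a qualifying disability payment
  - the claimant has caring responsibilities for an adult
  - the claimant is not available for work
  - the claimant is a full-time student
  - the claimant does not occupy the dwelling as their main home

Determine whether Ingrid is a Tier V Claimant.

article 5 — Tier I Beneficiary: [the claimant is habitually resident in the territory? no] OR [the claimant has not been resident for the qualifying period? yes] → satisfied.
article 12 — Tier I Person: claimant's age: 54 years ≥ 46 years? yes, so negated condition no; the claimant's partner is in remunerative employment? no; Tier I Beneficiary (article 5)? yes — 1 of 3 hold (need ≥2) → not satisfied.
article 1 — Certified Recipient: the claimant is habitually resident in the territory? no; the claimant occupies the dwelling as their main home? no; the claimant's partner is in remunerative employment? no — 0 of 3 hold (need ≥2) → not satisfied.
article 6 — Tier IV Claimant: [Tier I Person (article 12)? no] OR [Certified Recipient (article 1)? no] → not satisfied.
article 7 — Assessable Person: [the claimant is a full-time student? yes] AND [the claimant occupies the dwelling as their main home? no] → not satisfied.
article 8 — Standard Person: the claimant has a dependent child? no; the claimant has caring responsibilities for an adult? yes; the claimant is in receipt of a qualifying disability payment? yes — 2 of 3 hold (need ≥2) → satisfied.
article 4 — Class-C Claimant: [the claimant has been resident for the qualifying period? no] AND [the claimant has submitted a valid means declaration? no] → not satisfied.
article 11 — Restricted Beneficiary: [not an Assessable Person (article 7)? yes] AND [Standard Person (article 8)? yes] AND [Class-C Claimant (article 4)? no] → not satisfied.
article 2 — Class-R Beneficiary: [claimant's age: 54 years ≥ 46 years? yes] OR [the claimant is in receipt of a qualifying disability payment? yes] → satisfied.
article 9 — Designated Case: [the claimant occupies the dwelling as their main home? no] AND [the claimant is not a full-time student? no] → not satisfied.
article 3 — Permitted Resident: [Class-R Beneficiary (article 2)? yes] AND [Designated Case (article 9)? no] → not satisfied.
article 13 — Tier V Claimant: [Tier IV Claimant (article 6)? no] AND [not a Restricted Beneficiary (article 11)? yes] AND [not a Permitted Resident (article 3)? yes] → not satisfied.

No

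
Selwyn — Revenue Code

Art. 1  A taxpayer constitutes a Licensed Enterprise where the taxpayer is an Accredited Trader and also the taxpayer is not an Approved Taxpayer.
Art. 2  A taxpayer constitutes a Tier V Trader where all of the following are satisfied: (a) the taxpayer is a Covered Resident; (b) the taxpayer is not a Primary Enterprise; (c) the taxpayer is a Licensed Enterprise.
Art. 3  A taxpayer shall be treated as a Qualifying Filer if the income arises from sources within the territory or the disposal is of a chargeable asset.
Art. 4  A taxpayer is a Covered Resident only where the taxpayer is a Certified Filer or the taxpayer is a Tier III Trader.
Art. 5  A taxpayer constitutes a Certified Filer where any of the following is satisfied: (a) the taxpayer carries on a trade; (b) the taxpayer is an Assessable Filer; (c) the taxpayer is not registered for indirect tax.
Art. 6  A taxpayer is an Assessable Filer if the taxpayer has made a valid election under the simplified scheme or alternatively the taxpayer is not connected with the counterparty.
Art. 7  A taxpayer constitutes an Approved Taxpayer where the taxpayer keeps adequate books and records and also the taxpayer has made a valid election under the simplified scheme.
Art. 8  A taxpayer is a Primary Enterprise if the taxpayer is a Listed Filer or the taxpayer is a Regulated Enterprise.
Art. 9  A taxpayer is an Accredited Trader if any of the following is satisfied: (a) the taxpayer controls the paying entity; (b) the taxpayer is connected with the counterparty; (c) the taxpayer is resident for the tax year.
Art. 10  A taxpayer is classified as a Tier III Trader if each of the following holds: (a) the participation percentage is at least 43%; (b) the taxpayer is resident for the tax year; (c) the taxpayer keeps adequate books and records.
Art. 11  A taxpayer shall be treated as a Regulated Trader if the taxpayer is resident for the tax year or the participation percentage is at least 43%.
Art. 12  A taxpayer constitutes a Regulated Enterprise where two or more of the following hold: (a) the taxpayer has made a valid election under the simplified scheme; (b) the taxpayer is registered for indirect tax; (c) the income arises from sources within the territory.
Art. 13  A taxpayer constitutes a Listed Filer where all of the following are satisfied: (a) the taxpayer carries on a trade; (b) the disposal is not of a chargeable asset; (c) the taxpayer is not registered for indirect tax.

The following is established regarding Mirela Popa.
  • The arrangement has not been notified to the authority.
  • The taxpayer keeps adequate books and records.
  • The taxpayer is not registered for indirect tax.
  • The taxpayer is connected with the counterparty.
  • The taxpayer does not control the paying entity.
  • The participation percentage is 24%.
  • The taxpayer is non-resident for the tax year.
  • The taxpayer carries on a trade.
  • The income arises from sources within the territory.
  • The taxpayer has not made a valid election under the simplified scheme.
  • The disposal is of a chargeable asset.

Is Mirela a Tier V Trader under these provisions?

Yes

article 6 — Assessable Filer: [the taxpayer has made a valid election under the simplified scheme? no] OR [the taxpayer is not connected with the counterparty? no] → not satisfied.
article 5 — Certified Filer: [the taxpayer carries on a trade? yes] OR [Assessable Filer (article 6)? no] OR [the taxpayer is not registered for indirect tax? yes] → satisfied.
article 10 — Tier III Trader: [participation percentage: 24% ≥ 43%? no] AND [the taxpayer is resident for the tax year? no] AND [the taxpayer keeps adequate books and records? yes] → not satisfied.
article 4 — Covered Resident: [Certified Filer (article 5)? yes] OR [Tier III Trader (article 10)? no] → satisfied.
article 13 — Listed Filer: [the taxpayer carries on a trade? yes] AND [the disposal is not of a chargeable asset? no] AND [the taxpayer is not registered for indirect tax? yes] → not satisfied.
article 12 — Regulated Enterprise: the taxpayer has made a valid election under the simplified scheme? no; the taxpayer is registered for indirect tax? no; the income arises from sources within the territory? yes — 1 of 3 hold (need ≥2) → not satisfied.
article 8 — Primary Enterprise: [Listed Filer (article 13)? no] OR [Regulated Enterprise (article 12)? no] → not satisfied.
article 9 — Accredited Trader: [the taxpayer controls the paying entity? no] OR [the taxpayer is connected with the counterparty? yes] OR [the taxpayer is resident for the tax year? no] → satisfied.
article 7 — Approved Taxpayer: [the taxpayer keeps adequate books and records? yes] AND [the taxpayer has made a valid election under the simplified scheme? no] → not satisfied.
article 1 — Licensed Enterprise: [Accredited Trader (article 9)? yes] AND [not an Approved Taxpayer (article 7)? yes] → satisfied.
article 2 — Tier V Trader: [Covered Resident (article 4)? yes] AND [not a Primary Enterprise (article 8)? yes] AND [Licensed Enterprise (article 1)? yes] → satisfied.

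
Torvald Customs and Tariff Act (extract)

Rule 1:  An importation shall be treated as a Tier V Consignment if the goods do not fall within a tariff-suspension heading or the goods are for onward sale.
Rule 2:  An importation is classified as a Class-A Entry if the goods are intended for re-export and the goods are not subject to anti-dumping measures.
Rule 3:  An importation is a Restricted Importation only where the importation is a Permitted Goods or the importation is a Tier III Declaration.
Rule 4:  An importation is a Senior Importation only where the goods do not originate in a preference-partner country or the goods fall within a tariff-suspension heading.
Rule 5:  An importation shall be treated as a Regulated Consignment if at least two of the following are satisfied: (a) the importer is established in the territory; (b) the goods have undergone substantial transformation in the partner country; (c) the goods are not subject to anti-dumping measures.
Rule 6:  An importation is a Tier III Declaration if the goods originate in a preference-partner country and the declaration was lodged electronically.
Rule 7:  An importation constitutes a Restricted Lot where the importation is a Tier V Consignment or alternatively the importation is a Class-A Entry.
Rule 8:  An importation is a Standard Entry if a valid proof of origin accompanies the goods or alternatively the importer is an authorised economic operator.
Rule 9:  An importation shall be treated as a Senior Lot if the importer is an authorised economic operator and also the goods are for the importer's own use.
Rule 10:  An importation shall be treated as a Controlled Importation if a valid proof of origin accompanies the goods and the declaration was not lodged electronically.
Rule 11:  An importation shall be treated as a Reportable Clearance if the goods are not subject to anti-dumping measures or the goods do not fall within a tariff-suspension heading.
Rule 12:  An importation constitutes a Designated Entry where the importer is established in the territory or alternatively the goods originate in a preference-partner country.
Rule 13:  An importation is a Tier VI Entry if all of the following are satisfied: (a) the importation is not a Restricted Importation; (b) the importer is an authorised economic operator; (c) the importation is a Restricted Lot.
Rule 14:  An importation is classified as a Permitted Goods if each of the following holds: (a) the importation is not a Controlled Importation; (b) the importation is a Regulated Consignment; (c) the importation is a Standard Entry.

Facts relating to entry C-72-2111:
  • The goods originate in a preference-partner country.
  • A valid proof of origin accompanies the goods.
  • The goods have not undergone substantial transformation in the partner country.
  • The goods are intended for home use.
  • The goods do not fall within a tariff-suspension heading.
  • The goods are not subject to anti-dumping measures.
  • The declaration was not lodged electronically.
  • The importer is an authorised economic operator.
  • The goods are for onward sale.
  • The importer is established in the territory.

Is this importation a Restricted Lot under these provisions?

rule 1 — Tier V Consignment: [the goods do not fall within a tariff-suspension heading? yes] OR [the goods are for onward sale? yes] → satisfied.
rule 2 — Class-A Entry: [the goods are intended for re-export? no] AND [the goods are not subject to anti-dumping measures? yes] → not satisfied.
rule 7 — Restricted Lot: [Tier V Consignment (rule 1)? yes] OR [Class-A Entry (rule 2)? no] → satisfied.

Yes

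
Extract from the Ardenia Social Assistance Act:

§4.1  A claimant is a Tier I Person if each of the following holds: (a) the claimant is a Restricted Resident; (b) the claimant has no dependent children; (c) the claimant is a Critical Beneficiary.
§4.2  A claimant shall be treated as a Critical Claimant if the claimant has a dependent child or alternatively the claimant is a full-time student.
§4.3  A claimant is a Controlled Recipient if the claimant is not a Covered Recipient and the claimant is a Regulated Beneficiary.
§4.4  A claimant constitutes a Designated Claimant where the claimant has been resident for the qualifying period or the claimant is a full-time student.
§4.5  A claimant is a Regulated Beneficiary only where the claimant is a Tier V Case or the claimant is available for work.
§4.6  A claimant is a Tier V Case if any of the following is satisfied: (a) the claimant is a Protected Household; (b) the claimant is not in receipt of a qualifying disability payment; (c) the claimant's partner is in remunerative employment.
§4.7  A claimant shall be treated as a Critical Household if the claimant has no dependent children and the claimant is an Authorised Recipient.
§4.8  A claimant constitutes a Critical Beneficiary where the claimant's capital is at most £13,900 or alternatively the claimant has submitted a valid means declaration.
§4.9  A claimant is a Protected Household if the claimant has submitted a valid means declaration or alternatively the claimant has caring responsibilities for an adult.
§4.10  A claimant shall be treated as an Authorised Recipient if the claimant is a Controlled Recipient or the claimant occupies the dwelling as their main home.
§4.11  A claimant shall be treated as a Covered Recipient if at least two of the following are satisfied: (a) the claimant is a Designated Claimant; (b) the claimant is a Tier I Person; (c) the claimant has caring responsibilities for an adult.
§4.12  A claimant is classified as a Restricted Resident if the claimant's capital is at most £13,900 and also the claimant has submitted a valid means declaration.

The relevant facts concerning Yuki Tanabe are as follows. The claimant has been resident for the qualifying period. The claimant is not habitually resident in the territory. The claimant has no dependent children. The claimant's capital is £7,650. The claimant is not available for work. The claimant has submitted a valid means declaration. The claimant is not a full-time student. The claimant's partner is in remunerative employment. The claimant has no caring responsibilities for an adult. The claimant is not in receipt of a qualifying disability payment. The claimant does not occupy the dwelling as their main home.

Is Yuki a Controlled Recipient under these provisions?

No

§4.4 — Designated Claimant: [the claimant has been resident for the qualifying period? yes] OR [the claimant is a full-time student? no] → satisfied.
§4.12 — Restricted Resident: [claimant's capital: £7,650 ≤ £13,900? yes] AND [the claimant has submitted a valid means declaration? yes] → satisfied.
§4.8 — Critical Beneficiary: [claimant's capital: £7,650 ≤ £13,900? yes] OR [the claimant has submitted a valid means declaration? yes] → satisfied.
§4.1 — Tier I Person: [Restricted Resident (§4.12)? yes] AND [the claimant has no dependent children? yes] AND [Critical Beneficiary (§4.8)? yes] → satisfied.
§4.11 — Covered Recipient: Designated Claimant (§4.4)? yes; Tier I Person (§4.1)? yes; the claimant has caring responsibilities for an adult? no — 2 of 3 hold (need ≥2) → satisfied.
§4.9 — Protected Household: [the claimant has submitted a valid means declaration? yes] OR [the claimant has caring responsibilities for an adult? no] → satisfied.
§4.6 — Tier V Case: [Protected Household (§4.9)? yes] OR [the claimant is not in receipt of a qualifying disability payment? yes] OR [the claimant's partner is in remunerative employment? yes] → satisfied.
§4.5 — Regulated Beneficiary: [Tier V Case (§4.6)? yes] OR [the claimant is available for work? no] → satisfied.
§4.3 — Controlled Recipient: [not a Covered Recipient (§4.11)? no] AND [Regulated Beneficiary (§4.5)? yes] → not satisfied.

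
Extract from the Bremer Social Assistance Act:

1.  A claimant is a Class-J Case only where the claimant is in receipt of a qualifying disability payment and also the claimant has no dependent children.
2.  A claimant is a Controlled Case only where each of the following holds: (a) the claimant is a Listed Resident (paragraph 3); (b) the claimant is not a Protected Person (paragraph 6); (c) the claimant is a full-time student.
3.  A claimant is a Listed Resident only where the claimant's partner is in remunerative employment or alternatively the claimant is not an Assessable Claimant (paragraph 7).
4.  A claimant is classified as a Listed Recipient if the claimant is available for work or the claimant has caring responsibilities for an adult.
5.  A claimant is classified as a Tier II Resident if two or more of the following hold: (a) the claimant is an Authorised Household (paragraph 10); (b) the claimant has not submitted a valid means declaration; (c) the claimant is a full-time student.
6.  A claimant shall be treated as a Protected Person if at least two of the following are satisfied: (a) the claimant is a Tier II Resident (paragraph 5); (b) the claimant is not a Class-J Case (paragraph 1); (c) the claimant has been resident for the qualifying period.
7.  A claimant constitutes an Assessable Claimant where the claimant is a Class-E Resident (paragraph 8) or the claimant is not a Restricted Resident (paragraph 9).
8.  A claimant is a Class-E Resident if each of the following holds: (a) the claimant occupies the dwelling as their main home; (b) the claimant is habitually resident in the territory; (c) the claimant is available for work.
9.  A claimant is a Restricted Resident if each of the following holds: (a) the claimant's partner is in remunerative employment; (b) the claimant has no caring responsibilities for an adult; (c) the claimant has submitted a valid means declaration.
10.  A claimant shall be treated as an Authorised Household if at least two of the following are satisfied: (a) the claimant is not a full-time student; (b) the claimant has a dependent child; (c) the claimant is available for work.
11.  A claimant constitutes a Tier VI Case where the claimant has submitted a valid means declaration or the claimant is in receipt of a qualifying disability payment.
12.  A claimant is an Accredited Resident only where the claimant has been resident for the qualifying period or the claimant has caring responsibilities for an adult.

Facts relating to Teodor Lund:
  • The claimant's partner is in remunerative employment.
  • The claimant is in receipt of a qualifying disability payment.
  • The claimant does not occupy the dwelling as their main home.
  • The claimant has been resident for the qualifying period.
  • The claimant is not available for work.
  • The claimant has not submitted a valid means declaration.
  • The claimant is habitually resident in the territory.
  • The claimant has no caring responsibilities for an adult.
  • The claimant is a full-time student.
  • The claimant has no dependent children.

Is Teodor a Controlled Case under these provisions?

No

paragraph 8 — Class-E Resident: [the claimant occupies the dwelling as their main home? no] AND [the claimant is habitually resident in the territory? yes] AND [the claimant is available for work? no] → not satisfied.
paragraph 9 — Restricted Resident: [the claimant's partner is in remunerative employment? yes] AND [the claimant has no caring responsibilities for an adult? yes] AND [the claimant has submitted a valid means declaration? no] → not satisfied.
paragraph 7 — Assessable Claimant: [Class-E Resident (paragraph 8)? no] OR [not a Restricted Resident (paragraph 9)? yes] → satisfied.
paragraph 3 — Listed Resident: [the claimant's partner is in remunerative employment? yes] OR [not an Assessable Claimant (paragraph 7)? no] → satisfied.
paragraph 10 — Authorised Household: the claimant is not a full-time student? no; the claimant has a dependent child? no; the claimant is available for work? no — 0 of 3 hold (need ≥2) → not satisfied.
paragraph 5 — Tier II Resident: Authorised Household (paragraph 10)? no; the claimant has not submitted a valid means declaration? yes; the claimant is a full-time student? yes — 2 of 3 hold (need ≥2) → satisfied.
paragraph 1 — Class-J Case: [the claimant is in receipt of a qualifying disability payment? yes] AND [the claimant has no dependent children? yes] → satisfied.
paragraph 6 — Protected Person: Tier II Resident (paragraph 5)? yes; not a Class-J Case (paragraph 1)? no; the claimant has been resident for the qualifying period? yes — 2 of 3 hold (need ≥2) → satisfied.
paragraph 2 — Controlled Case: [Listed Resident (paragraph 3)? yes] AND [not a Protected Person (paragraph 6)? no] AND [the claimant is a full-time student? yes] → not satisfied.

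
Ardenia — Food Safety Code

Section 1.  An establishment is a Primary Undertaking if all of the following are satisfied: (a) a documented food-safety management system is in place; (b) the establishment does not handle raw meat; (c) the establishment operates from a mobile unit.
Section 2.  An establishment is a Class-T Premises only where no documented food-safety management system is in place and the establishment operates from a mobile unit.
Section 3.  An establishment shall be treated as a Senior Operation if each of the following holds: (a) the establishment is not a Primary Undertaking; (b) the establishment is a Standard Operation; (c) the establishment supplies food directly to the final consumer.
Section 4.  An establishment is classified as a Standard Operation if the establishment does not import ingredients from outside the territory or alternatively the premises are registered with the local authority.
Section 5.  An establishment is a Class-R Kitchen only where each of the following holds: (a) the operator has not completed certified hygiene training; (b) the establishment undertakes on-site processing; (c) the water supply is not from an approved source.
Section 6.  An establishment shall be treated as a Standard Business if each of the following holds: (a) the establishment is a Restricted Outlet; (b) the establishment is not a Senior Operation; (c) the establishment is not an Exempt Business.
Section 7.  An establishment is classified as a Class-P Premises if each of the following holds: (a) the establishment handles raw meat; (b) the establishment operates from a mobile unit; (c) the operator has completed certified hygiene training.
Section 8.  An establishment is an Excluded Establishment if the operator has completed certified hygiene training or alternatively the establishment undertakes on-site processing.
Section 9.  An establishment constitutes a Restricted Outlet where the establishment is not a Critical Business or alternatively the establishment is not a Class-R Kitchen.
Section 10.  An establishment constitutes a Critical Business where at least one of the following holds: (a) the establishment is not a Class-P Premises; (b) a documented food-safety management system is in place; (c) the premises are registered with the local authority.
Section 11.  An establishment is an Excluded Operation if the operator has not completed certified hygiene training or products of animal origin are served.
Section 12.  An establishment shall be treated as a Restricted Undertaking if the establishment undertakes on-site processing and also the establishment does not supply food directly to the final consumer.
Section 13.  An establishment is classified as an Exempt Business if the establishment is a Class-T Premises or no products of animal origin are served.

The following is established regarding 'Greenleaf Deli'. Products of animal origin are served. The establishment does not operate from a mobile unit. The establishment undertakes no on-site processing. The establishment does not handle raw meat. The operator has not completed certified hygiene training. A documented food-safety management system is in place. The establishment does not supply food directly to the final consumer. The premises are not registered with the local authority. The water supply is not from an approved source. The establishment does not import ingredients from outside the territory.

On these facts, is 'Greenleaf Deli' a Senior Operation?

Under section 1: a documented food-safety management system is in place? yes; and the establishment does not handle raw meat? yes; and the establishment operates from a mobile unit? no. So the establishment is not a Primary Undertaking.
Under section 4: the establishment does not import ingredients from outside the territory? yes; or the premises are registered with the local authority? no. So the establishment is a Standard Operation.
Under section 3: not a Primary Undertaking (section 1)? yes; and Standard Operation (section 4)? yes; and the establishment supplies food directly to the final consumer? no. So the establishment is not a Senior Operation.

No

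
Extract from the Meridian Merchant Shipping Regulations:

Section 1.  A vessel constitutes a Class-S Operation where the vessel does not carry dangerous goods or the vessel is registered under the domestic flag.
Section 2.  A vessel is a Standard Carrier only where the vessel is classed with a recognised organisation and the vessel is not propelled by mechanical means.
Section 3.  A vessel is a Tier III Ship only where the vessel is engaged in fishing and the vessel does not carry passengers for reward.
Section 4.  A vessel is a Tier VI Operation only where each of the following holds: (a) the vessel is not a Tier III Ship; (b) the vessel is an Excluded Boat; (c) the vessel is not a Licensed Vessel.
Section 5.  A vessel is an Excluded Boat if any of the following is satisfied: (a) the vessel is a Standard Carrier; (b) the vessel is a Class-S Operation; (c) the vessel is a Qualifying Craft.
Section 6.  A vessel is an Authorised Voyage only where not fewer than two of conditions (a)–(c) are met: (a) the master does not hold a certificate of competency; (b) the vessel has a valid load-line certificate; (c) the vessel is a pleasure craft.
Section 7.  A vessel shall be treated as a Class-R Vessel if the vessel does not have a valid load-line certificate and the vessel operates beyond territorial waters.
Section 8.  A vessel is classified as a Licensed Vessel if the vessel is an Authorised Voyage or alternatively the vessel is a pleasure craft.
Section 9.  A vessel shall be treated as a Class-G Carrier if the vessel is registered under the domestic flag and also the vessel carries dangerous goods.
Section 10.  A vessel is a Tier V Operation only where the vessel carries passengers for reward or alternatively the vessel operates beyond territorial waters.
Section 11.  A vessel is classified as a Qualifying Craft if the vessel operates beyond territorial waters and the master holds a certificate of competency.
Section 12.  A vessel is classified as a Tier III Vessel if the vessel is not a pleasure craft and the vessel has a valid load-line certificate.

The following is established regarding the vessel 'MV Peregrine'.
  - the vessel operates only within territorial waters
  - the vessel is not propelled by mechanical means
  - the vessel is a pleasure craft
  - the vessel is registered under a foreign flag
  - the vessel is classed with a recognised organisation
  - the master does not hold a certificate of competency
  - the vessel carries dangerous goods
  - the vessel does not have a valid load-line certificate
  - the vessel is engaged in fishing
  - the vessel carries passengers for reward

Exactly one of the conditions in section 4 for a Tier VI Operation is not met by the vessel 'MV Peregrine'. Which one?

Licensed Vessel

section 3 — Tier III Ship: [the vessel is engaged in fishing? yes] AND [the vessel does not carry passengers for reward? no] → not satisfied.
section 2 — Standard Carrier: [the vessel is classed with a recognised organisation? yes] AND [the vessel is not propelled by mechanical means? yes] → satisfied.
section 1 — Class-S Operation: [the vessel does not carry dangerous goods? no] OR [the vessel is registered under the domestic flag? no] → not satisfied.
section 11 — Qualifying Craft: [the vessel operates beyond territorial waters? no] AND [the master holds a certificate of competency? no] → not satisfied.
section 5 — Excluded Boat: [Standard Carrier (section 2)? yes] OR [Class-S Operation (section 1)? no] OR [Qualifying Craft (section 11)? no] → satisfied.
section 6 — Authorised Voyage: the master does not hold a certificate of competency? yes; the vessel has a valid load-line certificate? no; the vessel is a pleasure craft? yes — 2 of 3 hold (need ≥2) → satisfied.
section 8 — Licensed Vessel: [Authorised Voyage (section 6)? yes] OR [the vessel is a pleasure craft? yes] → satisfied.
section 4 — Tier VI Operation: [not a Tier III Ship (section 3)? yes] AND [Excluded Boat (section 5)? yes] AND [not a Licensed Vessel (section 8)? no] → not satisfied.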